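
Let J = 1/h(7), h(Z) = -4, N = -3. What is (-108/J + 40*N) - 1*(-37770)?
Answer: 38082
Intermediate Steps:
J = -1/4 (J = 1/(-4) = -1/4 ≈ -0.25000)
(-108/J + 40*N) - 1*(-37770) = (-108/(-1/4) + 40*(-3)) - 1*(-37770) = (-108*(-4) - 120) + 37770 = (432 - 120) + 37770 = 312 + 37770 = 38082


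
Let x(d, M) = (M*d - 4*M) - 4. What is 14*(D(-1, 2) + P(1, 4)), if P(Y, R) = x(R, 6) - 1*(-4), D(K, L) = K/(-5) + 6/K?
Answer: -406/5 ≈ -81.200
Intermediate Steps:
x(d, M) = -4 - 4*M + M*d (x(d, M) = (-4*M + M*d) - 4 = -4 - 4*M + M*d)
D(K, L) = 6/K - K/5 (D(K, L) = K*(-1/5) + 6/K = -K/5 + 6/K = 6/K - K/5)
P(Y, R) = -24 + 6*R (P(Y, R) = (-4 - 4*6 + 6*R) - 1*(-4) = (-4 - 24 + 6*R) + 4 = (-28 + 6*R) + 4 = -24 + 6*R)
14*(D(-1, 2) + P(1, 4)) = 14*((6/(-1) - 1/5*(-1)) + (-24 + 6*4)) = 14*((6*(-1) + 1/5) + (-24 + 24)) = 14*((-6 + 1/5) + 0) = 14*(-29/5 + 0) = 14*(-29/5) = -406/5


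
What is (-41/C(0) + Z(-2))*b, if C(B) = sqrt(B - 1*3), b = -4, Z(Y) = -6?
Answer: 24 - 164*I*sqrt(3)/3 ≈ 24.0 - 94.685*I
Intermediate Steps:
C(B) = sqrt(-3 + B) (C(B) = sqrt(B - 3) = sqrt(-3 + B))
(-41/C(0) + Z(-2))*b = (-41/sqrt(-3 + 0) - 6)*(-4) = (-41*(-I*sqrt(3)/3) - 6)*(-4) = (-(-41)*I*sqrt(3)/3 - 6)*(-4) = (41*I*sqrt(3)/3 - 6)*(-4) = (-6 + 41*I*sqrt(3)/3)*(-4) = 24 - 164*I*sqrt(3)/3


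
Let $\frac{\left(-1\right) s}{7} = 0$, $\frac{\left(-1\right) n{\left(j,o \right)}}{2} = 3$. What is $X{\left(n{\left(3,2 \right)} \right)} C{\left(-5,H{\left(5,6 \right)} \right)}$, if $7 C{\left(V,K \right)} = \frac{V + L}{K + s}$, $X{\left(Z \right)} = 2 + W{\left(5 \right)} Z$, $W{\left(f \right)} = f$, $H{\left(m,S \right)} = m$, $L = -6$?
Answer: $\frac{44}{5} \approx 8.8$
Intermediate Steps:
$n{\left(j,o \right)} = -6$ ($n{\left(j,o \right)} = \left(-2\right) 3 = -6$)
$s = 0$ ($s = \left(-7\right) 0 = 0$)
$X{\left(Z \right)} = 2 + 5 Z$
$C{\left(V,K \right)} = \frac{-6 + V}{7 K}$ ($C{\left(V,K \right)} = \frac{\left(V - 6\right) \frac{1}{K + 0}}{7} = \frac{\left(-6 + V\right) \frac{1}{K}}{7} = \frac{\frac{1}{K} \left(-6 + V\right)}{7} = \frac{-6 + V}{7 K}$)
$X{\left(n{\left(3,2 \right)} \right)} C{\left(-5,H{\left(5,6 \right)} \right)} = \left(2 + 5 \left(-6\right)\right) \frac{-6 - 5}{7 \cdot 5} = \left(2 - 30\right) \frac{1}{7} \cdot \frac{1}{5} \left(-11\right) = \left(-28\right) \left(- \frac{11}{35}\right) = \frac{44}{5}$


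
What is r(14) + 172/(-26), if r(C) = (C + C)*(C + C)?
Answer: 10106/13 ≈ 777.38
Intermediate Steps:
r(C) = 4*C² (r(C) = (2*C)*(2*C) = 4*C²)
r(14) + 172/(-26) = 4*14² + 172/(-26) = 4*196 + 172*(-1/26) = 784 - 86/13 = 10106/13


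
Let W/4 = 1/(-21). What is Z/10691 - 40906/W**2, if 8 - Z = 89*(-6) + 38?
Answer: -96430389111/85528 ≈ -1.1275e+6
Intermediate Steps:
W = -4/21 (W = 4/(-21) = 4*(-1/21) = -4/21 ≈ -0.19048)
Z = 504 (Z = 8 - (89*(-6) + 38) = 8 - (-534 + 38) = 8 - 1*(-496) = 8 + 496 = 504)
Z/10691 - 40906/W**2 = 504/10691 - 40906/((-4/21)**2) = 504*(1/10691) - 40906/16/441 = 504/10691 - 40906*441/16 = 504/10691 - 9019773/8 = -96430389111/85528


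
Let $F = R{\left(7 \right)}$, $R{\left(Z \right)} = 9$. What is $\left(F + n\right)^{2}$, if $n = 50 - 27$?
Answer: $1024$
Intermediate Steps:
$n = 23$
$F = 9$
$\left(F + n\right)^{2} = \left(9 + 23\right)^{2} = 32^{2} = 1024$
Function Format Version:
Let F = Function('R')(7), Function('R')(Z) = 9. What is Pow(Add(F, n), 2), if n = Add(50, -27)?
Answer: 1024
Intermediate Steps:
n = 23
F = 9
Pow(Add(F, n), 2) = Pow(Add(9, 23), 2) = Pow(32, 2) = 1024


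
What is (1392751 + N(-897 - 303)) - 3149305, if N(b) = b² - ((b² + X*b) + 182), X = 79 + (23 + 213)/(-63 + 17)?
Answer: -38366128/23 ≈ -1.6681e+6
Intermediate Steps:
X = 1699/23 (X = 79 + 236/(-46) = 79 + 236*(-1/46) = 79 - 118/23 = 1699/23 ≈ 73.870)
N(b) = -182 - 1699*b/23 (N(b) = b² - ((b² + 1699*b/23) + 182) = b² - (182 + b² + 1699*b/23) = b² + (-182 - b² - 1699*b/23) = -182 - 1699*b/23)
(1392751 + N(-897 - 303)) - 3149305 = (1392751 + (-182 - 1699*(-897 - 303)/23)) - 3149305 = (1392751 + (-182 - 1699/23*(-1200))) - 3149305 = (1392751 + (-182 + 2038800/23)) - 3149305 = (1392751 + 2034614/23) - 3149305 = 34067887/23 - 3149305 = -38366128/23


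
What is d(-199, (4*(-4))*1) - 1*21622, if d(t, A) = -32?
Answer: -21654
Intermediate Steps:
d(-199, (4*(-4))*1) - 1*21622 = -32 - 1*21622 = -32 - 21622 = -21654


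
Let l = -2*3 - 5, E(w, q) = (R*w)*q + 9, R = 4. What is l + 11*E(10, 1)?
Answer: 528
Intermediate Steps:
E(w, q) = 9 + 4*q*w (E(w, q) = (4*w)*q + 9 = 4*q*w + 9 = 9 + 4*q*w)
l = -11 (l = -6 - 5 = -11)
l + 11*E(10, 1) = -11 + 11*(9 + 4*1*10) = -11 + 11*(9 + 40) = -11 + 11*49 = -11 + 539 = 528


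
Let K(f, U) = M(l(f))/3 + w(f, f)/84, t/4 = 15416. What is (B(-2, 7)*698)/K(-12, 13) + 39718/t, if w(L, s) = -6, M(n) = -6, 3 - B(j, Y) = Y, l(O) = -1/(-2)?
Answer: 1205737127/894128 ≈ 1348.5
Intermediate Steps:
t = 61664 (t = 4*15416 = 61664)
l(O) = 1/2 (l(O) = -1*(-1/2) = 1/2)
B(j, Y) = 3 - Y
K(f, U) = -29/14 (K(f, U) = -6/3 - 6/84 = -6*1/3 - 6*1/84 = -2 - 1/14 = -29/14)
(B(-2, 7)*698)/K(-12, 13) + 39718/t = ((3 - 1*7)*698)/(-29/14) + 39718/61664 = ((3 - 7)*698)*(-14/29) + 39718*(1/61664) = -4*698*(-14/29) + 19859/30832 = -2792*(-14/29) + 19859/30832 = 39088/29 + 19859/30832 = 1205737127/894128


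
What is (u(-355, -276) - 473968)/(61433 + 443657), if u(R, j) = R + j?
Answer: -474599/505090 ≈ -0.93963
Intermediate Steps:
(u(-355, -276) - 473968)/(61433 + 443657) = ((-355 - 276) - 473968)/(61433 + 443657) = (-631 - 473968)/505090 = -474599*1/505090 = -474599/505090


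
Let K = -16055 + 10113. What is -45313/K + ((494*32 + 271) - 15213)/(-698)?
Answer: 13241351/2073758 ≈ 6.3852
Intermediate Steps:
K = -5942
-45313/K + ((494*32 + 271) - 15213)/(-698) = -45313/(-5942) + ((494*32 + 271) - 15213)/(-698) = -45313*(-1/5942) + ((15808 + 271) - 15213)*(-1/698) = 45313/5942 + (16079 - 15213)*(-1/698) = 45313/5942 + 866*(-1/698) = 45313/5942 - 433/349 = 13241351/2073758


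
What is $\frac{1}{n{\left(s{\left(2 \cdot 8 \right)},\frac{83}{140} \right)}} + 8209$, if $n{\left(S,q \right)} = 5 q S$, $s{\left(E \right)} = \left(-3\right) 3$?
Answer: $\frac{6132095}{747} \approx 8209.0$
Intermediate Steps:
$s{\left(E \right)} = -9$
$n{\left(S,q \right)} = 5 S q$
$\frac{1}{n{\left(s{\left(2 \cdot 8 \right)},\frac{83}{140} \right)}} + 8209 = \frac{1}{5 \left(-9\right) \frac{83}{140}} + 8209 = \frac{1}{- \frac{747}{28}} + 8209 = - \frac{28}{747} + 8209 = \frac{6132095}{747}$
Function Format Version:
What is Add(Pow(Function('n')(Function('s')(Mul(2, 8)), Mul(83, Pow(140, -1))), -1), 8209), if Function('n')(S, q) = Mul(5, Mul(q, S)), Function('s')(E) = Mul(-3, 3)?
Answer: Rational(6132095, 747) ≈ 8209.0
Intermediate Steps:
Function('s')(E) = -9
Function('n')(S, q) = Mul(5, S, q) (Function('n')(S, q) = Mul(5, Mul(S, q)) = Mul(5, S, q))
Add(Pow(Function('n')(Function('s')(Mul(2, 8)), Mul(83, Pow(140, -1))), -1), 8209) = Add(Pow(Mul(5, -9, Mul(83, Pow(140, -1))), -1), 8209) = Add(Pow(Mul(5, -9, Mul(83, Rational(1, 140))), -1), 8209) = Add(Pow(Mul(5, -9, Rational(83, 140)), -1), 8209) = Add(Pow(Rational(-747, 28), -1), 8209) = Add(Rational(-28, 747), 8209) = Rational(6132095, 747)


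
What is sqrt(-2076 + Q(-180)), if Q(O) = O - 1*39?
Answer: 3*I*sqrt(255) ≈ 47.906*I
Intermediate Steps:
Q(O) = -39 + O (Q(O) = O - 39 = -39 + O)
sqrt(-2076 + Q(-180)) = sqrt(-2076 + (-39 - 180)) = sqrt(-2076 - 219) = sqrt(-2295) = 3*I*sqrt(255)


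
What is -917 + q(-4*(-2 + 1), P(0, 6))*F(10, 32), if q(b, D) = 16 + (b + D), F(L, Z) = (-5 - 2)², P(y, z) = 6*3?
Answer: 945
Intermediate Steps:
P(y, z) = 18
F(L, Z) = 49 (F(L, Z) = (-7)² = 49)
q(b, D) = 16 + D + b (q(b, D) = 16 + (D + b) = 16 + D + b)
-917 + q(-4*(-2 + 1), P(0, 6))*F(10, 32) = -917 + (16 + 18 - 4*(-2 + 1))*49 = -917 + (16 + 18 - 4*(-1))*49 = -917 + (16 + 18 + 4)*49 = -917 + 38*49 = -917 + 1862 = 945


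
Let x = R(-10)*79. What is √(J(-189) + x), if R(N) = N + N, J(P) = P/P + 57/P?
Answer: 2*I*√174118/21 ≈ 39.74*I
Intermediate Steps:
J(P) = 1 + 57/P
R(N) = 2*N
x = -1580 (x = (2*(-10))*79 = -20*79 = -1580)
√(J(-189) + x) = √((57 - 189)/(-189) - 1580) = √(-1/189*(-132) - 1580) = √(44/63 - 1580) = √(-99496/63) = 2*I*√174118/21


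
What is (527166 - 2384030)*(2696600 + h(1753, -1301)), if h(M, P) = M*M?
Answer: -10713379246176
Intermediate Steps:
h(M, P) = M**2
(527166 - 2384030)*(2696600 + h(1753, -1301)) = (527166 - 2384030)*(2696600 + 1753**2) = -1856864*(2696600 + 3073009) = -1856864*5769609 = -10713379246176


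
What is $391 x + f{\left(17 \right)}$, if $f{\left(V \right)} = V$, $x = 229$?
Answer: $89556$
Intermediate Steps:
$391 x + f{\left(17 \right)} = 391 \cdot 229 + 17 = 89539 + 17 = 89556$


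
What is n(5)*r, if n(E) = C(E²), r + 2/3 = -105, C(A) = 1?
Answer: -317/3 ≈ -105.67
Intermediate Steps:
r = -317/3 (r = -⅔ - 105 = -317/3 ≈ -105.67)
n(E) = 1
n(5)*r = 1*(-317/3) = -317/3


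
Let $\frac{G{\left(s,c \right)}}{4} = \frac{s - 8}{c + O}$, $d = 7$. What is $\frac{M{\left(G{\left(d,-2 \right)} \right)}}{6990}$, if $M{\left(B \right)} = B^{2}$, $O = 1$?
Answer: $\frac{8}{3495} \approx 0.002289$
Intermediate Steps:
$G{\left(s,c \right)} = \frac{4 \left(-8 + s\right)}{1 + c}$ ($G{\left(s,c \right)} = 4 \frac{s - 8}{c + 1} = 4 \frac{-8 + s}{1 + c} = \frac{4 \left(-8 + s\right)}{1 + c}$)
$\frac{M{\left(G{\left(d,-2 \right)} \right)}}{6990} = \frac{\left(\frac{4 \left(-8 + 7\right)}{1 - 2}\right)^{2}}{6990} = \left(4 \frac{1}{-1} \left(-1\right)\right)^{2} \cdot \frac{1}{6990} = \left(4 \left(-1\right) \left(-1\right)\right)^{2} \cdot \frac{1}{6990} = 4^{2} \cdot \frac{1}{6990} = 16 \cdot \frac{1}{6990} = \frac{8}{3495}$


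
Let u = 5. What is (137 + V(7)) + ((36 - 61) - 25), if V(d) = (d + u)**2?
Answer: 231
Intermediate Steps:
V(d) = (5 + d)**2 (V(d) = (d + 5)**2 = (5 + d)**2)
(137 + V(7)) + ((36 - 61) - 25) = (137 + (5 + 7)**2) + ((36 - 61) - 25) = (137 + 12**2) + (-25 - 25) = (137 + 144) - 50 = 281 - 50 = 231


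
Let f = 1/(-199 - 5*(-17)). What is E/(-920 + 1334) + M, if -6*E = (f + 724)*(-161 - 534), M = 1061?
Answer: 357811561/283176 ≈ 1263.6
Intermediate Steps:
f = -1/114 (f = 1/(-199 + 85) = 1/(-114) = -1/114 ≈ -0.0087719)
E = 57361825/684 (E = -(-1/114 + 724)*(-161 - 534)/6 = -82535*(-695)/684 = -⅙*(-57361825/114) = 57361825/684 ≈ 83862.)
E/(-920 + 1334) + M = 57361825/(684*(-920 + 1334)) + 1061 = (57361825/684)/414 + 1061 = (57361825/684)*(1/414) + 1061 = 57361825/283176 + 1061 = 357811561/283176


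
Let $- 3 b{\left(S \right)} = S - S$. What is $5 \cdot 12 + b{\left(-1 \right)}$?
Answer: $60$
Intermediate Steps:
$b{\left(S \right)} = 0$ ($b{\left(S \right)} = - \frac{S - S}{3} = \left(- \frac{1}{3}\right) 0 = 0$)
$5 \cdot 12 + b{\left(-1 \right)} = 5 \cdot 12 + 0 = 60 + 0 = 60$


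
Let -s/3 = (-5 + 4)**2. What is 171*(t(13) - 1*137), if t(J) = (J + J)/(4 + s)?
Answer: -18981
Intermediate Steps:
s = -3 (s = -3*(-5 + 4)**2 = -3*(-1)**2 = -3*1 = -3)
t(J) = 2*J (t(J) = (J + J)/(4 - 3) = (2*J)/1 = (2*J)*1 = 2*J)
171*(t(13) - 1*137) = 171*(2*13 - 1*137) = 171*(26 - 137) = 171*(-111) = -18981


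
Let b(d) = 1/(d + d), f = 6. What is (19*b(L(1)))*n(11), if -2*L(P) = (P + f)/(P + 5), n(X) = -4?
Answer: 456/7 ≈ 65.143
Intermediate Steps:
L(P) = -(6 + P)/(2*(5 + P)) (L(P) = -(P + 6)/(2*(P + 5)) = -(6 + P)/(2*(5 + P)))
b(d) = 1/(2*d)
(19*b(L(1)))*n(11) = (19*(1/(2*(((-6 - 1*1)/(2*(5 + 1)))))))*(-4) = (19*(1/(2*(((½)*(-6 - 1)/6)))))*(-4) = (19*(1/(2*(((½)*(⅙)*(-7))))))*(-4) = (19*(1/(2*(-7/12))))*(-4) = (19*((½)*(-12/7)))*(-4) = (19*(-6/7))*(-4) = -114/7*(-4) = 456/7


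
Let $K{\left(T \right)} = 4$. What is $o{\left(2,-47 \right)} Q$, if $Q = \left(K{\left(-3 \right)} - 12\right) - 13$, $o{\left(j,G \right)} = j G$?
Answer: $1974$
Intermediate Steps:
$o{\left(j,G \right)} = G j$
$Q = -21$ ($Q = \left(4 - 12\right) - 13 = -8 - 13 = -21$)
$o{\left(2,-47 \right)} Q = \left(-47\right) 2 \left(-21\right) = \left(-94\right) \left(-21\right) = 1974$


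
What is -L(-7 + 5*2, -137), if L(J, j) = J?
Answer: -3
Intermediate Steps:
-L(-7 + 5*2, -137) = -(-7 + 5*2) = -(-7 + 10) = -1*3 = -3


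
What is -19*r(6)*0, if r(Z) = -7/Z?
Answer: 0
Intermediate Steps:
-19*r(6)*0 = -(-133)/6*0 = -19*(-7/6)*0 = (133/6)*0 = 0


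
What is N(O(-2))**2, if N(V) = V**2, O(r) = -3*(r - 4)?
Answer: 104976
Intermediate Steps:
O(r) = 12 - 3*r (O(r) = -3*(-4 + r) = 12 - 3*r)
N(O(-2))**2 = ((12 - 3*(-2))**2)**2 = ((12 + 6)**2)**2 = (18**2)**2 = 324**2 = 104976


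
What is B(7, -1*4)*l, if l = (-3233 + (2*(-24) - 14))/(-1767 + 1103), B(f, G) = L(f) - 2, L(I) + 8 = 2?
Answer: -3295/83 ≈ -39.699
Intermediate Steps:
L(I) = -6 (L(I) = -8 + 2 = -6)
B(f, G) = -8 (B(f, G) = -6 - 2 = -8)
l = 3295/664 (l = (-3233 + (-48 - 14))/(-664) = (-3233 - 62)*(-1/664) = -3295*(-1/664) = 3295/664 ≈ 4.9623)
B(7, -1*4)*l = -8*3295/664 = -3295/83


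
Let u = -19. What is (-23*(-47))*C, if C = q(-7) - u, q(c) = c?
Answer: 12972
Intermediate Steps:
C = 12 (C = -7 - 1*(-19) = -7 + 19 = 12)
(-23*(-47))*C = -23*(-47)*12 = 1081*12 = 12972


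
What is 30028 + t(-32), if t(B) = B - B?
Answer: 30028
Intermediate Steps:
t(B) = 0
30028 + t(-32) = 30028 + 0 = 30028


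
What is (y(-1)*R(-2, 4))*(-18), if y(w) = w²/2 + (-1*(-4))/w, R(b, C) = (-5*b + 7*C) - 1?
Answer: 2331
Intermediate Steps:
R(b, C) = -1 - 5*b + 7*C
y(w) = w²/2 + 4/w (y(w) = w²*(½) + 4/w = w²/2 + 4/w)
(y(-1)*R(-2, 4))*(-18) = (((½)*(8 + (-1)³)/(-1))*(-1 - 5*(-2) + 7*4))*(-18) = (((½)*(-1)*(8 - 1))*(-1 + 10 + 28))*(-18) = (((½)*(-1)*7)*37)*(-18) = -7/2*37*(-18) = -259/2*(-18) = 2331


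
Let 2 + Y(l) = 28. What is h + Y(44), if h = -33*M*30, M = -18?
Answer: 17846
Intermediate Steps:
Y(l) = 26 (Y(l) = -2 + 28 = 26)
h = 17820 (h = -33*(-18)*30 = 594*30 = 17820)
h + Y(44) = 17820 + 26 = 17846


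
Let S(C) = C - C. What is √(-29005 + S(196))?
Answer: I*√29005 ≈ 170.31*I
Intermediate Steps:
S(C) = 0
√(-29005 + S(196)) = √(-29005 + 0) = √(-29005) = I*√29005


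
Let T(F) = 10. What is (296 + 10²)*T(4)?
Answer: 3960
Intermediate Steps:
(296 + 10²)*T(4) = (296 + 10²)*10 = (296 + 100)*10 = 396*10 = 3960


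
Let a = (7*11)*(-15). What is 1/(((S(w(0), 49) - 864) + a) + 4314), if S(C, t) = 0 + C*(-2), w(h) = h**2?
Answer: 1/2295 ≈ 0.00043573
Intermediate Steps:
S(C, t) = -2*C (S(C, t) = 0 - 2*C = -2*C)
a = -1155 (a = 77*(-15) = -1155)
1/(((S(w(0), 49) - 864) + a) + 4314) = 1/(((-2*0**2 - 864) - 1155) + 4314) = 1/(((-2*0 - 864) - 1155) + 4314) = 1/(((0 - 864) - 1155) + 4314) = 1/((-864 - 1155) + 4314) = 1/(-2019 + 4314) = 1/2295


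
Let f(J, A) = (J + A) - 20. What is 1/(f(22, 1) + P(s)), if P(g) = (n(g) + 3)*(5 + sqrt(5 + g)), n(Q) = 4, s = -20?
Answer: 38/2179 - 7*I*sqrt(15)/2179 ≈ 0.017439 - 0.012442*I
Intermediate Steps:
f(J, A) = -20 + A + J (f(J, A) = (A + J) - 20 = -20 + A + J)
P(g) = 35 + 7*sqrt(5 + g) (P(g) = (4 + 3)*(5 + sqrt(5 + g)) = 7*(5 + sqrt(5 + g)) = 35 + 7*sqrt(5 + g))
1/(f(22, 1) + P(s)) = 1/((-20 + 1 + 22) + (35 + 7*sqrt(5 - 20))) = 1/(3 + (35 + 7*sqrt(-15))) = 1/(3 + (35 + 7*(I*sqrt(15)))) = 1/(3 + (35 + 7*I*sqrt(15))) = 1/(38 + 7*I*sqrt(15))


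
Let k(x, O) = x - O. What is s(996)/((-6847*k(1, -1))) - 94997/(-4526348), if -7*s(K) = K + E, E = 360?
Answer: 7621975157/216943333292 ≈ 0.035133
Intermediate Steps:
s(K) = -360/7 - K/7 (s(K) = -(K + 360)/7 = -(360 + K)/7 = -360/7 - K/7)
s(996)/((-6847*k(1, -1))) - 94997/(-4526348) = (-360/7 - 1/7*996)/((-6847*(1 - 1*(-1)))) - 94997/(-4526348) = (-360/7 - 996/7)/((-6847*(1 + 1))) - 94997*(-1/4526348) = -1356/(7*((-6847*2))) + 94997/4526348 = -1356/7/(-13694) + 94997/4526348 = -1356/7*(-1/13694) + 94997/4526348 = 678/47929 + 94997/4526348 = 7621975157/216943333292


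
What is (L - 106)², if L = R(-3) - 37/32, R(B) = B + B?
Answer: 13111641/1024 ≈ 12804.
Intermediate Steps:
R(B) = 2*B
L = -229/32 (L = 2*(-3) - 37/32 = -6 - 37/32 = -229/32 ≈ -7.1563)
(L - 106)² = (-229/32 - 106)² = (-3621/32)² = 13111641/1024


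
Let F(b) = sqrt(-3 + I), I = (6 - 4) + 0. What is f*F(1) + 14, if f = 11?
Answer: 14 + 11*I ≈ 14.0 + 11.0*I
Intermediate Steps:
I = 2 (I = 2 + 0 = 2)
F(b) = I (F(b) = sqrt(-3 + 2) = sqrt(-1) = I)
f*F(1) + 14 = 11*I + 14 = 14 + 11*I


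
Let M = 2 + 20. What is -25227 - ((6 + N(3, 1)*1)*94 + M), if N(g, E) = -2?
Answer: -25625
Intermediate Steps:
M = 22
-25227 - ((6 + N(3, 1)*1)*94 + M) = -25227 - ((6 - 2*1)*94 + 22) = -25227 - ((6 - 2)*94 + 22) = -25227 - (4*94 + 22) = -25227 - (376 + 22) = -25227 - 1*398 = -25227 - 398 = -25625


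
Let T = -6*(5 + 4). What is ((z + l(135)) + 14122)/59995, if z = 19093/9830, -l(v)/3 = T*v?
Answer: 353820453/589750850 ≈ 0.59995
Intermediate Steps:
T = -54 (T = -6*9 = -54)
l(v) = 162*v (l(v) = -(-162)*v = 162*v)
z = 19093/9830 (z = 19093*(1/9830) = 19093/9830 ≈ 1.9423)
((z + l(135)) + 14122)/59995 = ((19093/9830 + 162*135) + 14122)/59995 = ((19093/9830 + 21870) + 14122)*(1/59995) = (215001193/9830 + 14122)*(1/59995) = (353820453/9830)*(1/59995) = 353820453/589750850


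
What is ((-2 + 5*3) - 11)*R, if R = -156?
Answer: -312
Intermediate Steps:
((-2 + 5*3) - 11)*R = ((-2 + 5*3) - 11)*(-156) = ((-2 + 15) - 11)*(-156) = (13 - 11)*(-156) = 2*(-156) = -312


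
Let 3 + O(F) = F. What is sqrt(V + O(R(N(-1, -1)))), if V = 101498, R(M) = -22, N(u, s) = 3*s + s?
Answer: sqrt(101473) ≈ 318.55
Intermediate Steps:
N(u, s) = 4*s
O(F) = -3 + F
sqrt(V + O(R(N(-1, -1)))) = sqrt(101498 + (-3 - 22)) = sqrt(101498 - 25) = sqrt(101473)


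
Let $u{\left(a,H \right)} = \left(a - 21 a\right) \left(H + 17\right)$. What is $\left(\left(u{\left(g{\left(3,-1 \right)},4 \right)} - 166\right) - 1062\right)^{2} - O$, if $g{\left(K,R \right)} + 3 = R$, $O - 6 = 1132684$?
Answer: $-928386$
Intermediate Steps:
$O = 1132690$ ($O = 6 + 1132684 = 1132690$)
$g{\left(K,R \right)} = -3 + R$
$u{\left(a,H \right)} = - 20 a \left(17 + H\right)$
$\left(\left(u{\left(g{\left(3,-1 \right)},4 \right)} - 166\right) - 1062\right)^{2} - O = \left(\left(- 20 \left(-3 - 1\right) \left(17 + 4\right) - 166\right) - 1062\right)^{2} - 1132690 = \left(\left(\left(-20\right) \left(-4\right) 21 - 166\right) - 1062\right)^{2} - 1132690 = \left(\left(1680 - 166\right) - 1062\right)^{2} - 1132690 = \left(1514 - 1062\right)^{2} - 1132690 = 452^{2} - 1132690 = 204304 - 1132690 = -928386$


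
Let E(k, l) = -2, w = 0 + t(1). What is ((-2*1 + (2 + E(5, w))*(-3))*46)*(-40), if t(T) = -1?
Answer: 3680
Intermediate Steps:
w = -1 (w = 0 - 1 = -1)
((-2*1 + (2 + E(5, w))*(-3))*46)*(-40) = ((-2*1 + (2 - 2)*(-3))*46)*(-40) = ((-2 + 0*(-3))*46)*(-40) = ((-2 + 0)*46)*(-40) = -2*46*(-40) = -92*(-40) = 3680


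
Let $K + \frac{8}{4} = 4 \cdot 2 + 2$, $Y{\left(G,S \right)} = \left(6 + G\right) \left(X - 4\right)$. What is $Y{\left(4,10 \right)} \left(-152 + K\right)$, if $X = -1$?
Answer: $7200$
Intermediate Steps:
$Y{\left(G,S \right)} = -30 - 5 G$ ($Y{\left(G,S \right)} = \left(6 + G\right) \left(-1 - 4\right) = \left(6 + G\right) \left(-5\right) = -30 - 5 G$)
$K = 8$ ($K = -2 + \left(4 \cdot 2 + 2\right) = -2 + \left(8 + 2\right) = -2 + 10 = 8$)
$Y{\left(4,10 \right)} \left(-152 + K\right) = \left(-30 - 20\right) \left(-152 + 8\right) = \left(-30 - 20\right) \left(-144\right) = \left(-50\right) \left(-144\right) = 7200$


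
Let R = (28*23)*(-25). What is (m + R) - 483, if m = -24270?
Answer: -40853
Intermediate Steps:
R = -16100 (R = 644*(-25) = -16100)
(m + R) - 483 = (-24270 - 16100) - 483 = -40370 - 483 = -40853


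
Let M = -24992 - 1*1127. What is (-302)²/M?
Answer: -91204/26119 ≈ -3.4919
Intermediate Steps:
M = -26119 (M = -24992 - 1127 = -26119)
(-302)²/M = (-302)²/(-26119) = 91204*(-1/26119) = -91204/26119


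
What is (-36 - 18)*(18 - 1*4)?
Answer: -756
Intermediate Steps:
(-36 - 18)*(18 - 1*4) = -54*(18 - 4) = -54*14 = -756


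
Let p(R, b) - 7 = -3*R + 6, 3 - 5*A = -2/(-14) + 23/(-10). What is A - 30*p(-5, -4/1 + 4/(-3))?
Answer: -293639/350 ≈ -838.97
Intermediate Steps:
A = 361/350 (A = ⅗ - (-2/(-14) + 23/(-10))/5 = ⅗ - (-2*(-1/14) + 23*(-⅒))/5 = ⅗ - (⅐ - 23/10)/5 = ⅗ - ⅕*(-151/70) = ⅗ + 151/350 = 361/350 ≈ 1.0314)
p(R, b) = 13 - 3*R (p(R, b) = 7 + (-3*R + 6) = 7 + (6 - 3*R) = 13 - 3*R)
A - 30*p(-5, -4/1 + 4/(-3)) = 361/350 - 30*(13 - 3*(-5)) = 361/350 - 30*(13 + 15) = 361/350 - 30*28 = 361/350 - 840 = -293639/350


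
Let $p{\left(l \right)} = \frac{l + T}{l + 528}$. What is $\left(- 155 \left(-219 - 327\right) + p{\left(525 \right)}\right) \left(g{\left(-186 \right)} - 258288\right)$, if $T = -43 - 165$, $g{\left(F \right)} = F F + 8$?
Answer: $- \frac{19933757804588}{1053} \approx -1.893 \cdot 10^{10}$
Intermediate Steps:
$g{\left(F \right)} = 8 + F^{2}$ ($g{\left(F \right)} = F^{2} + 8 = 8 + F^{2}$)
$T = -208$ ($T = -43 - 165 = -208$)
$p{\left(l \right)} = \frac{-208 + l}{528 + l}$ ($p{\left(l \right)} = \frac{l - 208}{l + 528} = \frac{-208 + l}{528 + l}$)
$\left(- 155 \left(-219 - 327\right) + p{\left(525 \right)}\right) \left(g{\left(-186 \right)} - 258288\right) = \left(- 155 \left(-219 - 327\right) + \frac{-208 + 525}{528 + 525}\right) \left(\left(8 + \left(-186\right)^{2}\right) - 258288\right) = \left(\left(-155\right) \left(-546\right) + \frac{1}{1053} \cdot 317\right) \left(\left(8 + 34596\right) - 258288\right) = \left(84630 + \frac{1}{1053} \cdot 317\right) \left(34604 - 258288\right) = \left(84630 + \frac{317}{1053}\right) \left(-223684\right) = \frac{89115707}{1053} \left(-223684\right) = - \frac{19933757804588}{1053}$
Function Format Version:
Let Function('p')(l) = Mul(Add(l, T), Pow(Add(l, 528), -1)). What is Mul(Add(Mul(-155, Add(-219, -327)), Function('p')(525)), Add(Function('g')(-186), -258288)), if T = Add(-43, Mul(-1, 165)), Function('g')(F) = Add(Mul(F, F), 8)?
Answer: Rational(-19933757804588, 1053) ≈ -1.8930e+10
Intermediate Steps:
Function('g')(F) = Add(8, Pow(F, 2)) (Function('g')(F) = Add(Pow(F, 2), 8) = Add(8, Pow(F, 2)))
T = -208 (T = Add(-43, -165) = -208)
Function('p')(l) = Mul(Pow(Add(528, l), -1), Add(-208, l)) (Function('p')(l) = Mul(Add(l, -208), Pow(Add(l, 528), -1)) = Mul(Add(-208, l), Pow(Add(528, l), -1)) = Mul(Pow(Add(528, l), -1), Add(-208, l)))
Mul(Add(Mul(-155, Add(-219, -327)), Function('p')(525)), Add(Function('g')(-186), -258288)) = Mul(Add(Mul(-155, Add(-219, -327)), Mul(Pow(Add(528, 525), -1), Add(-208, 525))), Add(Add(8, Pow(-186, 2)), -258288)) = Mul(Add(Mul(-155, -546), Mul(Pow(1053, -1), 317)), Add(Add(8, 34596), -258288)) = Mul(Add(84630, Mul(Rational(1, 1053), 317)), Add(34604, -258288)) = Mul(Add(84630, Rational(317, 1053)), -223684) = Mul(Rational(89115707, 1053), -223684) = Rational(-19933757804588, 1053)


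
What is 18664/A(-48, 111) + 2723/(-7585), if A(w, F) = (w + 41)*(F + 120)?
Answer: -145969531/12264945 ≈ -11.901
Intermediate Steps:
A(w, F) = (41 + w)*(120 + F)
18664/A(-48, 111) + 2723/(-7585) = 18664/(4920 + 41*111 + 120*(-48) + 111*(-48)) + 2723/(-7585) = 18664/(4920 + 4551 - 5760 - 5328) + 2723*(-1/7585) = 18664/(-1617) - 2723/7585 = 18664*(-1/1617) - 2723/7585 = -18664/1617 - 2723/7585 = -145969531/12264945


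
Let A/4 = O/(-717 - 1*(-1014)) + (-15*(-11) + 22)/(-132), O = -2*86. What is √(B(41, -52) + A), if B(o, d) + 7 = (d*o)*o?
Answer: I*√856871862/99 ≈ 295.68*I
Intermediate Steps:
B(o, d) = -7 + d*o² (B(o, d) = -7 + (d*o)*o = -7 + d*o²)
O = -172
A = -2371/297 (A = 4*(-172/(-717 - 1*(-1014)) + (-15*(-11) + 22)/(-132)) = 4*(-172/(-717 + 1014) + (165 + 22)*(-1/132)) = 4*(-172/297 + 187*(-1/132)) = 4*(-172*1/297 - 17/12) = 4*(-172/297 - 17/12) = 4*(-2371/1188) = -2371/297 ≈ -7.9832)
√(B(41, -52) + A) = √((-7 - 52*41²) - 2371/297) = √((-7 - 52*1681) - 2371/297) = √((-7 - 87412) - 2371/297) = √(-87419 - 2371/297) = √(-25965814/297) = I*√856871862/99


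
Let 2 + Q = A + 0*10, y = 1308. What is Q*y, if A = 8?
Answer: 7848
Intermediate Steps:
Q = 6 (Q = -2 + (8 + 0*10) = -2 + (8 + 0) = -2 + 8 = 6)
Q*y = 6*1308 = 7848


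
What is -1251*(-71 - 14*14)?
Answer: 334017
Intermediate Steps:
-1251*(-71 - 14*14) = -1251*(-71 - 196) = -1251*(-267) = 334017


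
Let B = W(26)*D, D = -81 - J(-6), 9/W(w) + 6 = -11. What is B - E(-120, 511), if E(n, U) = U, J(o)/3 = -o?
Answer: -7796/17 ≈ -458.59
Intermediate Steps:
W(w) = -9/17 (W(w) = 9/(-6 - 11) = 9/(-17) = 9*(-1/17) = -9/17)
J(o) = -3*o (J(o) = 3*(-o) = -3*o)
D = -99 (D = -81 - (-3)*(-6) = -81 - 1*18 = -81 - 18 = -99)
B = 891/17 (B = -9/17*(-99) = 891/17 ≈ 52.412)
B - E(-120, 511) = 891/17 - 1*511 = 891/17 - 511 = -7796/17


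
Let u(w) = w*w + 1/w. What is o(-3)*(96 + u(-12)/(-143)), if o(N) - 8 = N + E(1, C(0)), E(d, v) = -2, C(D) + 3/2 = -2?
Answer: 14819/52 ≈ 284.98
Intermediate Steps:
C(D) = -7/2 (C(D) = -3/2 - 2 = -7/2)
u(w) = 1/w + w**2 (u(w) = w**2 + 1/w = 1/w + w**2)
o(N) = 6 + N (o(N) = 8 + (N - 2) = 8 + (-2 + N) = 6 + N)
o(-3)*(96 + u(-12)/(-143)) = (6 - 3)*(96 + ((1 + (-12)**3)/(-12))/(-143)) = 3*(96 - (1 - 1728)/12*(-1/143)) = 3*(96 - 1/12*(-1727)*(-1/143)) = 3*(96 + (1727/12)*(-1/143)) = 3*(96 - 157/156) = 3*(14819/156) = 14819/52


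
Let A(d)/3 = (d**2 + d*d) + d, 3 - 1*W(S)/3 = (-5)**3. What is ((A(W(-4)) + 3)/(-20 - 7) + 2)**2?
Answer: 87189687841/81 ≈ 1.0764e+9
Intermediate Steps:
W(S) = 384 (W(S) = 9 - 3*(-5)**3 = 9 - 3*(-125) = 9 + 375 = 384)
A(d) = 3*d + 6*d**2 (A(d) = 3*((d**2 + d*d) + d) = 3*((d**2 + d**2) + d) = 3*(2*d**2 + d) = 3*(d + 2*d**2) = 3*d + 6*d**2)
((A(W(-4)) + 3)/(-20 - 7) + 2)**2 = ((3*384*(1 + 2*384) + 3)/(-20 - 7) + 2)**2 = ((3*384*(1 + 768) + 3)/(-27) + 2)**2 = ((3*384*769 + 3)*(-1/27) + 2)**2 = ((885888 + 3)*(-1/27) + 2)**2 = (885891*(-1/27) + 2)**2 = (-295297/9 + 2)**2 = (-295279/9)**2 = 87189687841/81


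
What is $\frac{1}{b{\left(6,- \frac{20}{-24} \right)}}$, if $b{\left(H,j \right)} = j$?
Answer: $\frac{6}{5} \approx 1.2$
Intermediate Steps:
$\frac{1}{b{\left(6,- \frac{20}{-24} \right)}} = \frac{1}{\left(-20\right) \frac{1}{-24}} = \frac{1}{\left(-20\right) \left(- \frac{1}{24}\right)} = \frac{1}{\frac{5}{6}} = \frac{6}{5}$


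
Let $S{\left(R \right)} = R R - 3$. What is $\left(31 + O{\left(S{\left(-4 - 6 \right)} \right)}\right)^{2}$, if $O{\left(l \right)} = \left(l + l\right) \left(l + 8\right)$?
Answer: $416200801$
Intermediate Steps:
$S{\left(R \right)} = -3 + R^{2}$ ($S{\left(R \right)} = R^{2} - 3 = -3 + R^{2}$)
$O{\left(l \right)} = 2 l \left(8 + l\right)$
$\left(31 + O{\left(S{\left(-4 - 6 \right)} \right)}\right)^{2} = \left(31 + 2 \left(-3 + \left(-4 - 6\right)^{2}\right) \left(8 - \left(3 - \left(-4 - 6\right)^{2}\right)\right)\right)^{2} = \left(31 + 2 \left(-3 + \left(-10\right)^{2}\right) \left(8 - \left(3 - \left(-10\right)^{2}\right)\right)\right)^{2} = \left(31 + 2 \left(-3 + 100\right) \left(8 + \left(-3 + 100\right)\right)\right)^{2} = \left(31 + 2 \cdot 97 \left(8 + 97\right)\right)^{2} = \left(31 + 2 \cdot 97 \cdot 105\right)^{2} = \left(31 + 20370\right)^{2} = 20401^{2} = 416200801$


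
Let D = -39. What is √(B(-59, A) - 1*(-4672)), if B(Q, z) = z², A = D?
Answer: √6193 ≈ 78.696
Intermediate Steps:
A = -39
√(B(-59, A) - 1*(-4672)) = √((-39)² - 1*(-4672)) = √(1521 + 4672) = √6193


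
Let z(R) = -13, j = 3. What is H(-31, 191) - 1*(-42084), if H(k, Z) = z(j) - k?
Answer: 42102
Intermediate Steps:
H(k, Z) = -13 - k
H(-31, 191) - 1*(-42084) = (-13 - 1*(-31)) - 1*(-42084) = (-13 + 31) + 42084 = 18 + 42084 = 42102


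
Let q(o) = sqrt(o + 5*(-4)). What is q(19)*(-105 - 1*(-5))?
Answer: -100*I ≈ -100.0*I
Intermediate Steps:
q(o) = sqrt(-20 + o) (q(o) = sqrt(o - 20) = sqrt(-20 + o))
q(19)*(-105 - 1*(-5)) = sqrt(-20 + 19)*(-105 - 1*(-5)) = sqrt(-1)*(-105 + 5) = I*(-100) = -100*I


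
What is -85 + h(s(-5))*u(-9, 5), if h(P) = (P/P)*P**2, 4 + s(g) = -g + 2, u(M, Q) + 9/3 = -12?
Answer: -220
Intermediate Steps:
u(M, Q) = -15 (u(M, Q) = -3 - 12 = -15)
s(g) = -2 - g (s(g) = -4 + (-g + 2) = -4 + (2 - g) = -2 - g)
h(P) = P**2 (h(P) = 1*P**2 = P**2)
-85 + h(s(-5))*u(-9, 5) = -85 + (-2 - 1*(-5))**2*(-15) = -85 + (-2 + 5)**2*(-15) = -85 + 3**2*(-15) = -85 + 9*(-15) = -85 - 135 = -220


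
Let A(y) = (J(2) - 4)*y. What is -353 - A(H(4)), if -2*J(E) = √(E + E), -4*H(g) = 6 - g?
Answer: -711/2 ≈ -355.50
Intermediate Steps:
H(g) = -3/2 + g/4 (H(g) = -(6 - g)/4 = -3/2 + g/4)
J(E) = -√2*√E/2 (J(E) = -√(E + E)/2 = -√2*√E/2)
A(y) = -5*y (A(y) = (-√2*√2/2 - 4)*y = (-1 - 4)*y = -5*y)
-353 - A(H(4)) = -353 - (-5)*(-3/2 + (¼)*4) = -353 - (-5)*(-3/2 + 1) = -353 - (-5)*(-1)/2 = -353 - 1*5/2 = -353 - 5/2 = -711/2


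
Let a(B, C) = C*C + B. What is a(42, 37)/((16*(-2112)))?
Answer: -1411/33792 ≈ -0.041755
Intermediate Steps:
a(B, C) = B + C**2 (a(B, C) = C**2 + B = B + C**2)
a(42, 37)/((16*(-2112))) = (42 + 37**2)/((16*(-2112))) = (42 + 1369)/(-33792) = 1411*(-1/33792) = -1411/33792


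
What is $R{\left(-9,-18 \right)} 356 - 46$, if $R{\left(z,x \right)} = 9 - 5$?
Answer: $1378$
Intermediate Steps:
$R{\left(z,x \right)} = 4$ ($R{\left(z,x \right)} = 9 - 5 = 4$)
$R{\left(-9,-18 \right)} 356 - 46 = 4 \cdot 356 - 46 = 1424 - 46 = 1378$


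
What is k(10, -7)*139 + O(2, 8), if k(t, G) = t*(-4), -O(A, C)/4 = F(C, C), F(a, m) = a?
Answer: -5592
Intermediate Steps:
O(A, C) = -4*C
k(t, G) = -4*t
k(10, -7)*139 + O(2, 8) = -4*10*139 - 4*8 = -40*139 - 32 = -5560 - 32 = -5592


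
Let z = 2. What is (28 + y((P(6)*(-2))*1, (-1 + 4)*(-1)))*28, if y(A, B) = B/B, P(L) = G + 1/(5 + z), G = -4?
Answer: 812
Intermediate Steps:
P(L) = -27/7 (P(L) = -4 + 1/(5 + 2) = -4 + 1/7 = -4 + ⅐ = -27/7)
y(A, B) = 1
(28 + y((P(6)*(-2))*1, (-1 + 4)*(-1)))*28 = (28 + 1)*28 = 29*28 = 812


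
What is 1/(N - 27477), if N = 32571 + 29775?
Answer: 1/34869 ≈ 2.8679e-5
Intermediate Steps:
N = 62346
1/(N - 27477) = 1/(62346 - 27477) = 1/34869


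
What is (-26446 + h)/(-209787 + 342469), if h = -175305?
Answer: -18341/12062 ≈ -1.5206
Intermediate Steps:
(-26446 + h)/(-209787 + 342469) = (-26446 - 175305)/(-209787 + 342469) = -201751/132682 = -201751*1/132682 = -18341/12062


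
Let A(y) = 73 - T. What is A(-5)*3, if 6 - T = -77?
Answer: -30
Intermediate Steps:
T = 83 (T = 6 - 1*(-77) = 6 + 77 = 83)
A(y) = -10 (A(y) = 73 - 1*83 = 73 - 83 = -10)
A(-5)*3 = -10*3 = -30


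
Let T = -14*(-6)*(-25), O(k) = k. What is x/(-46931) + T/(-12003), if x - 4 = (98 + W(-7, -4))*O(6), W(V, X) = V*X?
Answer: 29810940/187770931 ≈ 0.15876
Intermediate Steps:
T = -2100 (T = 84*(-25) = -2100)
x = 760 (x = 4 + (98 - 7*(-4))*6 = 4 + (98 + 28)*6 = 4 + 126*6 = 4 + 756 = 760)
x/(-46931) + T/(-12003) = 760/(-46931) - 2100/(-12003) = 760*(-1/46931) - 2100*(-1/12003) = -760/46931 + 700/4001 = 29810940/187770931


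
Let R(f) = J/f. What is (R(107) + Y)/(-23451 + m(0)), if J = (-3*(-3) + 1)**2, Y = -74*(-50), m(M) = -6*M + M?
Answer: -132000/836419 ≈ -0.15782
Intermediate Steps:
m(M) = -5*M
Y = 3700
J = 100 (J = (9 + 1)**2 = 10**2 = 100)
R(f) = 100/f
(R(107) + Y)/(-23451 + m(0)) = (100/107 + 3700)/(-23451 - 5*0) = (100*(1/107) + 3700)/(-23451 + 0) = (100/107 + 3700)/(-23451) = (396000/107)*(-1/23451) = -132000/836419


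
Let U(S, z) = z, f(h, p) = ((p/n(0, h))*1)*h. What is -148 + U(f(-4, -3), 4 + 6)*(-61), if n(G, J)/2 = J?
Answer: -758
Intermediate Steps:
n(G, J) = 2*J
f(h, p) = p/2 (f(h, p) = ((p/((2*h)))*1)*h = ((p*(1/(2*h)))*1)*h = ((p/(2*h))*1)*h = (p/(2*h))*h = p/2)
-148 + U(f(-4, -3), 4 + 6)*(-61) = -148 + (4 + 6)*(-61) = -148 + 10*(-61) = -148 - 610 = -758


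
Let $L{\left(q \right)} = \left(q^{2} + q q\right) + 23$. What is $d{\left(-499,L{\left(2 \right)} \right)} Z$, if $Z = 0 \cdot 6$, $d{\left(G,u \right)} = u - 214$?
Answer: $0$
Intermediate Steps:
$L{\left(q \right)} = 23 + 2 q^{2}$ ($L{\left(q \right)} = \left(q^{2} + q^{2}\right) + 23 = 2 q^{2} + 23 = 23 + 2 q^{2}$)
$d{\left(G,u \right)} = -214 + u$
$Z = 0$
$d{\left(-499,L{\left(2 \right)} \right)} Z = \left(-214 + \left(23 + 2 \cdot 2^{2}\right)\right) 0 = \left(-214 + \left(23 + 2 \cdot 4\right)\right) 0 = \left(-214 + \left(23 + 8\right)\right) 0 = \left(-214 + 31\right) 0 = \left(-183\right) 0 = 0$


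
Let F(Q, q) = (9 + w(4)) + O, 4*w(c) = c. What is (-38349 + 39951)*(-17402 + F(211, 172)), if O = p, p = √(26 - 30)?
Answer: -27861984 + 3204*I ≈ -2.7862e+7 + 3204.0*I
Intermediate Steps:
p = 2*I (p = √(-4) = 2*I ≈ 2.0*I)
w(c) = c/4
O = 2*I ≈ 2.0*I
F(Q, q) = 10 + 2*I (F(Q, q) = (9 + (¼)*4) + 2*I = (9 + 1) + 2*I = 10 + 2*I)
(-38349 + 39951)*(-17402 + F(211, 172)) = (-38349 + 39951)*(-17402 + (10 + 2*I)) = 1602*(-17392 + 2*I) = -27861984 + 3204*I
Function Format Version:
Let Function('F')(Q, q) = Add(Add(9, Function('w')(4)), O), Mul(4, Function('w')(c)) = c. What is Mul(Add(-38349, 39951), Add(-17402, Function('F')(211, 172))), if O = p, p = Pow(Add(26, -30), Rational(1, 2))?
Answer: Add(-27861984, Mul(3204, I)) ≈ Add(-2.7862e+7, Mul(3204.0, I))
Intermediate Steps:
p = Mul(2, I) (p = Pow(-4, Rational(1, 2)) = Mul(2, I) ≈ Mul(2.0000, I))
Function('w')(c) = Mul(Rational(1, 4), c)
O = Mul(2, I) ≈ Mul(2.0000, I)
Function('F')(Q, q) = Add(10, Mul(2, I)) (Function('F')(Q, q) = Add(Add(9, Mul(Rational(1, 4), 4)), Mul(2, I)) = Add(Add(9, 1), Mul(2, I)) = Add(10, Mul(2, I)))
Mul(Add(-38349, 39951), Add(-17402, Function('F')(211, 172))) = Mul(Add(-38349, 39951), Add(-17402, Add(10, Mul(2, I)))) = Mul(1602, Add(-17392, Mul(2, I))) = Add(-27861984, Mul(3204, I))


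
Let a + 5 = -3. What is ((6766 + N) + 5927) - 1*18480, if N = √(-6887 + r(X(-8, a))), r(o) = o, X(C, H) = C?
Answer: -5787 + I*√6895 ≈ -5787.0 + 83.036*I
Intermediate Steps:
a = -8 (a = -5 - 3 = -8)
N = I*√6895 (N = √(-6887 - 8) = √(-6895) = I*√6895 ≈ 83.036*I)
((6766 + N) + 5927) - 1*18480 = ((6766 + I*√6895) + 5927) - 1*18480 = (12693 + I*√6895) - 18480 = -5787 + I*√6895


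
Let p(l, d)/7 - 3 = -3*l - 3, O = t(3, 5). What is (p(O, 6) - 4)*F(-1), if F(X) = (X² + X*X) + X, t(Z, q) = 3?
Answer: -67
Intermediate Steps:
O = 3
p(l, d) = -21*l (p(l, d) = 21 + 7*(-3*l - 3) = 21 + 7*(-3 - 3*l) = 21 + (-21 - 21*l) = -21*l)
F(X) = X + 2*X² (F(X) = (X² + X²) + X = 2*X² + X = X + 2*X²)
(p(O, 6) - 4)*F(-1) = (-21*3 - 4)*(-(1 + 2*(-1))) = (-63 - 4)*(-(1 - 2)) = -(-67)*(-1) = -67*1 = -67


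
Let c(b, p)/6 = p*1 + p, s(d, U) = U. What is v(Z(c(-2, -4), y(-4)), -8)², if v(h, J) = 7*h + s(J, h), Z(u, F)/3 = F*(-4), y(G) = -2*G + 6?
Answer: 1806336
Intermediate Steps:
y(G) = 6 - 2*G
c(b, p) = 12*p (c(b, p) = 6*(p*1 + p) = 6*(p + p) = 6*(2*p) = 12*p)
Z(u, F) = -12*F (Z(u, F) = 3*(F*(-4)) = 3*(-4*F) = -12*F)
v(h, J) = 8*h (v(h, J) = 7*h + h = 8*h)
v(Z(c(-2, -4), y(-4)), -8)² = (8*(-12*(6 - 2*(-4))))² = (8*(-12*(6 + 8)))² = (8*(-12*14))² = (8*(-168))² = (-1344)² = 1806336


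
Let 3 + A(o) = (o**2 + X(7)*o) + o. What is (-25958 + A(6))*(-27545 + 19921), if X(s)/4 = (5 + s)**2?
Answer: 171257912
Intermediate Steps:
X(s) = 4*(5 + s)**2
A(o) = -3 + o**2 + 577*o (A(o) = -3 + ((o**2 + (4*(5 + 7)**2)*o) + o) = -3 + ((o**2 + (4*12**2)*o) + o) = -3 + ((o**2 + (4*144)*o) + o) = -3 + ((o**2 + 576*o) + o) = -3 + (o**2 + 577*o) = -3 + o**2 + 577*o)
(-25958 + A(6))*(-27545 + 19921) = (-25958 + (-3 + 6**2 + 577*6))*(-27545 + 19921) = (-25958 + (-3 + 36 + 3462))*(-7624) = (-25958 + 3495)*(-7624) = -22463*(-7624) = 171257912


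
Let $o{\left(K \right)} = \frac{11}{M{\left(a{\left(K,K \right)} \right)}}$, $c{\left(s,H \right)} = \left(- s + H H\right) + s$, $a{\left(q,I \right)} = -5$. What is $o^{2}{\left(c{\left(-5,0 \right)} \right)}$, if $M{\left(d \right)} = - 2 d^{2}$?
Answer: $\frac{121}{2500} \approx 0.0484$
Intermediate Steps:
$c{\left(s,H \right)} = H^{2}$ ($c{\left(s,H \right)} = \left(- s + H^{2}\right) + s = \left(H^{2} - s\right) + s = H^{2}$)
$o{\left(K \right)} = - \frac{11}{50}$ ($o{\left(K \right)} = \frac{11}{\left(-2\right) \left(-5\right)^{2}} = \frac{11}{\left(-2\right) 25} = \frac{11}{-50} = 11 \left(- \frac{1}{50}\right) = - \frac{11}{50}$)
$o^{2}{\left(c{\left(-5,0 \right)} \right)} = \left(- \frac{11}{50}\right)^{2} = \frac{121}{2500}$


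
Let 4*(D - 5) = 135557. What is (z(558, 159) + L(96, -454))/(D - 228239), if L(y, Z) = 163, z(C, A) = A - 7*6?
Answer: -1120/777379 ≈ -0.0014407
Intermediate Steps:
z(C, A) = -42 + A (z(C, A) = A - 42 = -42 + A)
D = 135577/4 (D = 5 + (¼)*135557 = 5 + 135557/4 = 135577/4 ≈ 33894.)
(z(558, 159) + L(96, -454))/(D - 228239) = ((-42 + 159) + 163)/(135577/4 - 228239) = (117 + 163)/(-777379/4) = 280*(-4/777379) = -1120/777379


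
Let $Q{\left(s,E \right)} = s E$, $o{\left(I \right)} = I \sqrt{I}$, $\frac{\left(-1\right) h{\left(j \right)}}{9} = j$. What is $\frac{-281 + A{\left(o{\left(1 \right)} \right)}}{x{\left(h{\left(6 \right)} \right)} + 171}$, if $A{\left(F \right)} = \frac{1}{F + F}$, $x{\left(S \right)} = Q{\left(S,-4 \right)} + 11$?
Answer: $- \frac{561}{796} \approx -0.70477$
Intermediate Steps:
$h{\left(j \right)} = - 9 j$
$o{\left(I \right)} = I^{\frac{3}{2}}$
$Q{\left(s,E \right)} = E s$
$x{\left(S \right)} = 11 - 4 S$ ($x{\left(S \right)} = - 4 S + 11 = 11 - 4 S$)
$A{\left(F \right)} = \frac{1}{2 F}$
$\frac{-281 + A{\left(o{\left(1 \right)} \right)}}{x{\left(h{\left(6 \right)} \right)} + 171} = \frac{-281 + \frac{1}{2 \cdot 1^{\frac{3}{2}}}}{\left(11 - 4 \left(\left(-9\right) 6\right)\right) + 171} = \frac{-281 + \frac{1}{2 \cdot 1}}{\left(11 - -216\right) + 171} = \frac{-281 + \frac{1}{2} \cdot 1}{\left(11 + 216\right) + 171} = \frac{-281 + \frac{1}{2}}{227 + 171} = - \frac{561}{2 \cdot 398} = \left(- \frac{561}{2}\right) \frac{1}{398} = - \frac{561}{796}$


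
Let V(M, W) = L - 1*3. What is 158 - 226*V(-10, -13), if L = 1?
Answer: 610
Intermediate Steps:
V(M, W) = -2 (V(M, W) = 1 - 1*3 = 1 - 3 = -2)
158 - 226*V(-10, -13) = 158 - 226*(-2) = 158 + 452 = 610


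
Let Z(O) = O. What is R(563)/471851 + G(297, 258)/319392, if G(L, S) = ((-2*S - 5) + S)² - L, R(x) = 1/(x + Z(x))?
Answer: 2286999060779/10605894959412 ≈ 0.21563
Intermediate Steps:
R(x) = 1/(2*x) (R(x) = 1/(x + x) = 1/(2*x))
G(L, S) = (-5 - S)² - L (G(L, S) = ((-5 - 2*S) + S)² - L = (-5 - S)² - L)
R(563)/471851 + G(297, 258)/319392 = ((½)/563)/471851 + ((5 + 258)² - 1*297)/319392 = ((½)*(1/563))*(1/471851) + (263² - 297)*(1/319392) = (1/1126)*(1/471851) + (69169 - 297)*(1/319392) = 1/531304226 + 68872*(1/319392) = 1/531304226 + 8609/39924 = 2286999060779/10605894959412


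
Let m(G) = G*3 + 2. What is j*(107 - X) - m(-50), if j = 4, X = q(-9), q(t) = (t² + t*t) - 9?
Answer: -36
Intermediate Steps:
q(t) = -9 + 2*t² (q(t) = (t² + t²) - 9 = 2*t² - 9 = -9 + 2*t²)
X = 153 (X = -9 + 2*(-9)² = -9 + 2*81 = -9 + 162 = 153)
m(G) = 2 + 3*G (m(G) = 3*G + 2 = 2 + 3*G)
j*(107 - X) - m(-50) = 4*(107 - 1*153) - (2 + 3*(-50)) = 4*(107 - 153) - (2 - 150) = 4*(-46) - 1*(-148) = -184 + 148 = -36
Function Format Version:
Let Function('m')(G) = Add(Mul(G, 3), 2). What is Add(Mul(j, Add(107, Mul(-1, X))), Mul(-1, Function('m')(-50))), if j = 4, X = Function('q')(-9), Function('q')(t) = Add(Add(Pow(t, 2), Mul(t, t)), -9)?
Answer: -36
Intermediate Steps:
Function('q')(t) = Add(-9, Mul(2, Pow(t, 2))) (Function('q')(t) = Add(Add(Pow(t, 2), Pow(t, 2)), -9) = Add(Mul(2, Pow(t, 2)), -9) = Add(-9, Mul(2, Pow(t, 2))))
X = 153 (X = Add(-9, Mul(2, Pow(-9, 2))) = Add(-9, Mul(2, 81)) = Add(-9, 162) = 153)
Function('m')(G) = Add(2, Mul(3, G)) (Function('m')(G) = Add(Mul(3, G), 2) = Add(2, Mul(3, G)))
Add(Mul(j, Add(107, Mul(-1, X))), Mul(-1, Function('m')(-50))) = Add(Mul(4, Add(107, Mul(-1, 153))), Mul(-1, Add(2, Mul(3, -50)))) = Add(Mul(4, Add(107, -153)), Mul(-1, Add(2, -150))) = Add(Mul(4, -46), Mul(-1, -148)) = Add(-184, 148) = -36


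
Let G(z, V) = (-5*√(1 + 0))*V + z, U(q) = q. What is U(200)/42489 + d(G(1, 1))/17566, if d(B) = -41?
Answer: 1771151/746361774 ≈ 0.0023730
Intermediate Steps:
G(z, V) = z - 5*V (G(z, V) = (-5*√1)*V + z = (-5*1)*V + z = -5*V + z = z - 5*V)
U(200)/42489 + d(G(1, 1))/17566 = 200/42489 - 41/17566 = 1771151/746361774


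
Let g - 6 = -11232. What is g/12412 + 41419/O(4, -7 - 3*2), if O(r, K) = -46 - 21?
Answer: -257422385/415802 ≈ -619.10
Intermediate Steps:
g = -11226 (g = 6 - 11232 = -11226)
O(r, K) = -67
g/12412 + 41419/O(4, -7 - 3*2) = -11226/12412 + 41419/(-67) = -11226*1/12412 + 41419*(-1/67) = -5613/6206 - 41419/67 = -257422385/415802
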